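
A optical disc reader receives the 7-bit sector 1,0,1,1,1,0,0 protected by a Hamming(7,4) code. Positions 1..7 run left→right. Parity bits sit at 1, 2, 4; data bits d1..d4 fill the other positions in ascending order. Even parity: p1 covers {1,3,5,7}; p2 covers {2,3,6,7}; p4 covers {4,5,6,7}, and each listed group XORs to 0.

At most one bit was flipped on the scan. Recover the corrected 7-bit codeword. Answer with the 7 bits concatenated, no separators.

s1 (pos 1,3,5,7): 1⊕1⊕1⊕0 = 1
s2 (pos 2,3,6,7): 0⊕1⊕0⊕0 = 1
s4 (pos 4,5,6,7): 1⊕1⊕0⊕0 = 0
Syndrome s4…s1 = 011 → error at position 3.
Flip position 3: 1011100 → 1001100

1001100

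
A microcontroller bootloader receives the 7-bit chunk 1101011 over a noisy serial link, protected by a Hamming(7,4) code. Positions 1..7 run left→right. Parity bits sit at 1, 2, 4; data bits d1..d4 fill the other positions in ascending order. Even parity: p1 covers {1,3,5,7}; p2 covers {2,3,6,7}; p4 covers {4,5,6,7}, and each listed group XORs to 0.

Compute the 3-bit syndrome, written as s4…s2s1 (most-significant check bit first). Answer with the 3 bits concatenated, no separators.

s1 (pos 1,3,5,7): 1⊕0⊕0⊕1 = 0
s2 (pos 2,3,6,7): 1⊕0⊕1⊕1 = 1
s4 (pos 4,5,6,7): 1⊕0⊕1⊕1 = 1
Syndrome s4…s1 = 110 → error at position 6.

110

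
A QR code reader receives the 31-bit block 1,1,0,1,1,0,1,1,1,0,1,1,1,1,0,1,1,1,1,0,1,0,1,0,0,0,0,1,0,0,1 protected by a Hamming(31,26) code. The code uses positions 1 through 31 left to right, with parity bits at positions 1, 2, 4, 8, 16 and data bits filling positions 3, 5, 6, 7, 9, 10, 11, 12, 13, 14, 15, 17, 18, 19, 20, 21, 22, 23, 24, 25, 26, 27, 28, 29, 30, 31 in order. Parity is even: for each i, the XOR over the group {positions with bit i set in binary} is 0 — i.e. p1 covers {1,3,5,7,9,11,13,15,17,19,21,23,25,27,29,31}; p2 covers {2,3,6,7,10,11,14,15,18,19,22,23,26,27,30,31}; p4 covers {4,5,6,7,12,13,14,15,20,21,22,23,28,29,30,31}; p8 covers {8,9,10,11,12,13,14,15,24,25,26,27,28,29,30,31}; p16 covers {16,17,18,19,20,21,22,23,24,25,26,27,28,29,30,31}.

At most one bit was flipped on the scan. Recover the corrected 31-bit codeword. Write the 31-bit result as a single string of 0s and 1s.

0101101110111101111010100001001

s1 (pos 1,3,5,7,9,11,13,15,17,19,21,23,25,27,29,31): 1⊕0⊕1⊕1⊕1⊕1⊕1⊕0⊕1⊕1⊕1⊕1⊕0⊕0⊕0⊕1 = 1
s2 (pos 2,3,6,7,10,11,14,15,18,19,22,23,26,27,30,31): 1⊕0⊕0⊕1⊕0⊕1⊕1⊕0⊕1⊕1⊕0⊕1⊕0⊕0⊕0⊕1 = 0
s4 (pos 4,5,6,7,12,13,14,15,20,21,22,23,28,29,30,31): 1⊕1⊕0⊕1⊕1⊕1⊕1⊕0⊕0⊕1⊕0⊕1⊕1⊕0⊕0⊕1 = 0
s8 (pos 8,9,10,11,12,13,14,15,24,25,26,27,28,29,30,31): 1⊕1⊕0⊕1⊕1⊕1⊕1⊕0⊕0⊕0⊕0⊕0⊕1⊕0⊕0⊕1 = 0
s16 (pos 16,17,18,19,20,21,22,23,24,25,26,27,28,29,30,31): 1⊕1⊕1⊕1⊕0⊕1⊕0⊕1⊕0⊕0⊕0⊕0⊕1⊕0⊕0⊕1 = 0
Syndrome s16…s1 = 00001 → error at position 1.
Flip position 1: 1101101110111101111010100001001 → 0101101110111101111010100001001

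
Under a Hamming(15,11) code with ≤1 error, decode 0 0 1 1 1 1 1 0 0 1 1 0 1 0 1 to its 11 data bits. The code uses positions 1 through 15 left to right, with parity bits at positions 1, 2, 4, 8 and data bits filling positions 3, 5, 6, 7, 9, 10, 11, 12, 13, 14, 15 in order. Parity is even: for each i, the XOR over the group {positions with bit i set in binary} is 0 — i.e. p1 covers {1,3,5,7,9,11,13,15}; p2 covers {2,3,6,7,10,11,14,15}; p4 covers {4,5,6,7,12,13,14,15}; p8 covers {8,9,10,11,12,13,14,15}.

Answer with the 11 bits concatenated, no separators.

11110110101

s1 (pos 1,3,5,7,9,11,13,15): 0⊕1⊕1⊕1⊕0⊕1⊕1⊕1 = 0
s2 (pos 2,3,6,7,10,11,14,15): 0⊕1⊕1⊕1⊕1⊕1⊕0⊕1 = 0
s4 (pos 4,5,6,7,12,13,14,15): 1⊕1⊕1⊕1⊕0⊕1⊕0⊕1 = 0
s8 (pos 8,9,10,11,12,13,14,15): 0⊕0⊕1⊕1⊕0⊕1⊕0⊕1 = 0
Syndrome s8…s1 = 0000 → no error.
Read data bits from positions 3,5,6,7,9,10,11,12,13,14,15: 11110110101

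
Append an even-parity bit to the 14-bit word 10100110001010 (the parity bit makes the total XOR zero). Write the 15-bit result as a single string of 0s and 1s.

101001100010100

XOR of the 14 data bits: 1⊕0⊕1⊕0⊕0⊕1⊕1⊕0⊕0⊕0⊕1⊕0⊕1⊕0 = 0
Parity bit = 0 (so all 15 bits XOR to 0).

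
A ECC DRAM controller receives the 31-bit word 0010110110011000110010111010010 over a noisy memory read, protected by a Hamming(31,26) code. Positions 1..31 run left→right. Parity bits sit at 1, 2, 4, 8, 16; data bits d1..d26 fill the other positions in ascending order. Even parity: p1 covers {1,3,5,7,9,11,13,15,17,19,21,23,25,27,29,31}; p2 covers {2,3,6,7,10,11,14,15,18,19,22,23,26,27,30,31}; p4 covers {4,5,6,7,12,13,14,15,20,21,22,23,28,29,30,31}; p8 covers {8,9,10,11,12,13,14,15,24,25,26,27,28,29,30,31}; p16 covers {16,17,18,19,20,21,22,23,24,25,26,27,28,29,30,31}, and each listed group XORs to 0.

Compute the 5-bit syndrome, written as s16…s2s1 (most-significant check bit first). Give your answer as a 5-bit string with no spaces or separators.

s1 (pos 1,3,5,7,9,11,13,15,17,19,21,23,25,27,29,31): 0⊕1⊕1⊕0⊕1⊕0⊕1⊕0⊕1⊕0⊕1⊕1⊕1⊕1⊕0⊕0 = 1
s2 (pos 2,3,6,7,10,11,14,15,18,19,22,23,26,27,30,31): 0⊕1⊕1⊕0⊕0⊕0⊕0⊕0⊕1⊕0⊕0⊕1⊕0⊕1⊕1⊕0 = 0
s4 (pos 4,5,6,7,12,13,14,15,20,21,22,23,28,29,30,31): 0⊕1⊕1⊕0⊕1⊕1⊕0⊕0⊕0⊕1⊕0⊕1⊕0⊕0⊕1⊕0 = 1
s8 (pos 8,9,10,11,12,13,14,15,24,25,26,27,28,29,30,31): 1⊕1⊕0⊕0⊕1⊕1⊕0⊕0⊕1⊕1⊕0⊕1⊕0⊕0⊕1⊕0 = 0
s16 (pos 16,17,18,19,20,21,22,23,24,25,26,27,28,29,30,31): 0⊕1⊕1⊕0⊕0⊕1⊕0⊕1⊕1⊕1⊕0⊕1⊕0⊕0⊕1⊕0 = 0
Syndrome s16…s1 = 00101 → error at position 5.

00101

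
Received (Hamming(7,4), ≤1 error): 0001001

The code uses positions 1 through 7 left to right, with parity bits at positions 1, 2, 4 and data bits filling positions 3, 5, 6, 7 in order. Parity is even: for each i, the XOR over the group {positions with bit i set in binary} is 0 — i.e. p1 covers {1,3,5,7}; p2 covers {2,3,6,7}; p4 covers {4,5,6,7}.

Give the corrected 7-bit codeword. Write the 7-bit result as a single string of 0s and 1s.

0011001

s1 (pos 1,3,5,7): 0⊕0⊕0⊕1 = 1
s2 (pos 2,3,6,7): 0⊕0⊕0⊕1 = 1
s4 (pos 4,5,6,7): 1⊕0⊕0⊕1 = 0
Syndrome s4…s1 = 011 → error at position 3.
Flip position 3: 0001001 → 0011001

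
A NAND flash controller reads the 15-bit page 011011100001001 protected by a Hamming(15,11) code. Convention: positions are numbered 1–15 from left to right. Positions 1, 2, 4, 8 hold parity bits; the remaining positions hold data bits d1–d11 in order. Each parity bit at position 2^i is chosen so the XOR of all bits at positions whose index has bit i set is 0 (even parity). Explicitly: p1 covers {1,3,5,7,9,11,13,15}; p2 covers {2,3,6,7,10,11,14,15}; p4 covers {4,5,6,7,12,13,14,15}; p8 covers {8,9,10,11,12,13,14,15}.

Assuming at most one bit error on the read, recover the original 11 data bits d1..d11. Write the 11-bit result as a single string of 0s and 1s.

11010001001

s1 (pos 1,3,5,7,9,11,13,15): 0⊕1⊕1⊕1⊕0⊕0⊕0⊕1 = 0
s2 (pos 2,3,6,7,10,11,14,15): 1⊕1⊕1⊕1⊕0⊕0⊕0⊕1 = 1
s4 (pos 4,5,6,7,12,13,14,15): 0⊕1⊕1⊕1⊕1⊕0⊕0⊕1 = 1
s8 (pos 8,9,10,11,12,13,14,15): 0⊕0⊕0⊕0⊕1⊕0⊕0⊕1 = 0
Syndrome s8…s1 = 0110 → error at position 6.
Flip position 6: 011011100001001 → 011010100001001
Read data bits from positions 3,5,6,7,9,10,11,12,13,14,15: 11010001001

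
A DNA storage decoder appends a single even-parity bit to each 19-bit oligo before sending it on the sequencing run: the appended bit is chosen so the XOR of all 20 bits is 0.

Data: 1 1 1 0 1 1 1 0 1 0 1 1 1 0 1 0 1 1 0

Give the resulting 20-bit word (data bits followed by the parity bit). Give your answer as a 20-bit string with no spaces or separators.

11101110101110101101

XOR of the 19 data bits: 1⊕1⊕1⊕0⊕1⊕1⊕1⊕0⊕1⊕0⊕1⊕1⊕1⊕0⊕1⊕0⊕1⊕1⊕0 = 1
Parity bit = 1 (so all 20 bits XOR to 0).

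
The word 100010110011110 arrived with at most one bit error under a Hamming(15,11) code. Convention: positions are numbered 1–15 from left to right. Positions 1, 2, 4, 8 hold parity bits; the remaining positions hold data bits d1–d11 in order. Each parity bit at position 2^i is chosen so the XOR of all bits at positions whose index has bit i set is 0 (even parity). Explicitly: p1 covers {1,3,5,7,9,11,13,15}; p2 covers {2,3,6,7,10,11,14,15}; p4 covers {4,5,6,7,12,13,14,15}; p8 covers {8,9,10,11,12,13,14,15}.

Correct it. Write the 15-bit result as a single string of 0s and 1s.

s1 (pos 1,3,5,7,9,11,13,15): 1⊕0⊕1⊕1⊕0⊕1⊕1⊕0 = 1
s2 (pos 2,3,6,7,10,11,14,15): 0⊕0⊕0⊕1⊕0⊕1⊕1⊕0 = 1
s4 (pos 4,5,6,7,12,13,14,15): 0⊕1⊕0⊕1⊕1⊕1⊕1⊕0 = 1
s8 (pos 8,9,10,11,12,13,14,15): 1⊕0⊕0⊕1⊕1⊕1⊕1⊕0 = 1
Syndrome s8…s1 = 1111 → error at position 15.
Flip position 15: 100010110011110 → 100010110011111

100010110011111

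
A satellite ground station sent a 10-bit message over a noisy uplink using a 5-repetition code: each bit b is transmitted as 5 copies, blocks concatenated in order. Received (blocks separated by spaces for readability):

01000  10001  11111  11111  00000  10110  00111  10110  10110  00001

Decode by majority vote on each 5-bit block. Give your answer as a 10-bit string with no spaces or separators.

0011011110

Block 1 (01000): 1 one → 0
Block 2 (10001): 2 ones → 0
Block 3 (11111): 5 ones → 1
Block 4 (11111): 5 ones → 1
Block 5 (00000): 0 ones → 0
Block 6 (10110): 3 ones → 1
Block 7 (00111): 3 ones → 1
Block 8 (10110): 3 ones → 1
Block 9 (10110): 3 ones → 1
Block 10 (00001): 1 one → 0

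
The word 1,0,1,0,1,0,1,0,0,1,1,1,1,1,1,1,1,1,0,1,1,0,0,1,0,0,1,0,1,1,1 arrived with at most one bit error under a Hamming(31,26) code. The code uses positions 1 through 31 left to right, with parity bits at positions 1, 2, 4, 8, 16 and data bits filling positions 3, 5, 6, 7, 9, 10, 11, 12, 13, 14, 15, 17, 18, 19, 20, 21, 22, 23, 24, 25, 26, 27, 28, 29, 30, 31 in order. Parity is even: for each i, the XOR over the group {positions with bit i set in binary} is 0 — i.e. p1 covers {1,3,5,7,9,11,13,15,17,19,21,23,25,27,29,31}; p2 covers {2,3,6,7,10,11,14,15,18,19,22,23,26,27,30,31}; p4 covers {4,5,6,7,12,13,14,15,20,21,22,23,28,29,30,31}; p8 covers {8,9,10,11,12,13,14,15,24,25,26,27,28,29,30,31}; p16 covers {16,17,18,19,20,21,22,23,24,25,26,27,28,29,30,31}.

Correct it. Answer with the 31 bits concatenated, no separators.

s1 (pos 1,3,5,7,9,11,13,15,17,19,21,23,25,27,29,31): 1⊕1⊕1⊕1⊕0⊕1⊕1⊕1⊕1⊕0⊕1⊕0⊕0⊕1⊕1⊕1 = 0
s2 (pos 2,3,6,7,10,11,14,15,18,19,22,23,26,27,30,31): 0⊕1⊕0⊕1⊕1⊕1⊕1⊕1⊕1⊕0⊕0⊕0⊕0⊕1⊕1⊕1 = 0
s4 (pos 4,5,6,7,12,13,14,15,20,21,22,23,28,29,30,31): 0⊕1⊕0⊕1⊕1⊕1⊕1⊕1⊕1⊕1⊕0⊕0⊕0⊕1⊕1⊕1 = 1
s8 (pos 8,9,10,11,12,13,14,15,24,25,26,27,28,29,30,31): 0⊕0⊕1⊕1⊕1⊕1⊕1⊕1⊕1⊕0⊕0⊕1⊕0⊕1⊕1⊕1 = 1
s16 (pos 16,17,18,19,20,21,22,23,24,25,26,27,28,29,30,31): 1⊕1⊕1⊕0⊕1⊕1⊕0⊕0⊕1⊕0⊕0⊕1⊕0⊕1⊕1⊕1 = 0
Syndrome s16…s1 = 01100 → error at position 12.
Flip position 12: 1010101001111111110110010010111 → 1010101001101111110110010010111

1010101001101111110110010010111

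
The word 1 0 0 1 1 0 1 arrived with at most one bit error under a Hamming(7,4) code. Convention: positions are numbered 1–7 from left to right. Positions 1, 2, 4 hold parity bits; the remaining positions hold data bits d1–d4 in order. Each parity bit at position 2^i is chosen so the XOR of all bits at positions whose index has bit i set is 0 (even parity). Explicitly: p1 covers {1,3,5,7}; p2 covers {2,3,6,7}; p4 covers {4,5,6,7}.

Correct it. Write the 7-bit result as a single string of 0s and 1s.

1001100

s1 (pos 1,3,5,7): 1⊕0⊕1⊕1 = 1
s2 (pos 2,3,6,7): 0⊕0⊕0⊕1 = 1
s4 (pos 4,5,6,7): 1⊕1⊕0⊕1 = 1
Syndrome s4…s1 = 111 → error at position 7.
Flip position 7: 1001101 → 1001100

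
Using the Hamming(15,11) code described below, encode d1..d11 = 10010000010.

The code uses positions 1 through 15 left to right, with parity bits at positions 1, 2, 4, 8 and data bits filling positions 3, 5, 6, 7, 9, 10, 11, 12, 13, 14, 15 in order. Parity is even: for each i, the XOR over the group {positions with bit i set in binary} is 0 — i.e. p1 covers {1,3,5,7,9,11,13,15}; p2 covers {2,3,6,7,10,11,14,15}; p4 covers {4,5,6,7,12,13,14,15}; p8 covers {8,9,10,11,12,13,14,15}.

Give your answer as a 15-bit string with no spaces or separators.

Place data at non-parity positions: p1 p2 1 p4 0 0 1 p8 0 0 0 0 0 1 0
p1 (pos 1,3,5,7,9,11,13,15): XOR of data positions = 1⊕0⊕1⊕0⊕0⊕0⊕0 = 0
p2 (pos 2,3,6,7,10,11,14,15): XOR of data positions = 1⊕0⊕1⊕0⊕0⊕1⊕0 = 1
p4 (pos 4,5,6,7,12,13,14,15): XOR of data positions = 0⊕0⊕1⊕0⊕0⊕1⊕0 = 0
p8 (pos 8,9,10,11,12,13,14,15): XOR of data positions = 0⊕0⊕0⊕0⊕0⊕1⊕0 = 1
Codeword: 011000110000010

011000110000010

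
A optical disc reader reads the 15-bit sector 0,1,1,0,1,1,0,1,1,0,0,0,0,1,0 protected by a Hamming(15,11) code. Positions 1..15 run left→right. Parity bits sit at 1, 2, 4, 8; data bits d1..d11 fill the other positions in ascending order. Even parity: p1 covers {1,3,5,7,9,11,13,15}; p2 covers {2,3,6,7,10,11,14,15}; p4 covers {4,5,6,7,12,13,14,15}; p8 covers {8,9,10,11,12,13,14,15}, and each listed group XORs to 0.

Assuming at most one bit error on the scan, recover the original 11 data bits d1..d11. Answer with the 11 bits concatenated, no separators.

s1 (pos 1,3,5,7,9,11,13,15): 0⊕1⊕1⊕0⊕1⊕0⊕0⊕0 = 1
s2 (pos 2,3,6,7,10,11,14,15): 1⊕1⊕1⊕0⊕0⊕0⊕1⊕0 = 0
s4 (pos 4,5,6,7,12,13,14,15): 0⊕1⊕1⊕0⊕0⊕0⊕1⊕0 = 1
s8 (pos 8,9,10,11,12,13,14,15): 1⊕1⊕0⊕0⊕0⊕0⊕1⊕0 = 1
Syndrome s8…s1 = 1101 → error at position 13.
Flip position 13: 011011011000010 → 011011011000110
Read data bits from positions 3,5,6,7,9,10,11,12,13,14,15: 11101000110

11101000110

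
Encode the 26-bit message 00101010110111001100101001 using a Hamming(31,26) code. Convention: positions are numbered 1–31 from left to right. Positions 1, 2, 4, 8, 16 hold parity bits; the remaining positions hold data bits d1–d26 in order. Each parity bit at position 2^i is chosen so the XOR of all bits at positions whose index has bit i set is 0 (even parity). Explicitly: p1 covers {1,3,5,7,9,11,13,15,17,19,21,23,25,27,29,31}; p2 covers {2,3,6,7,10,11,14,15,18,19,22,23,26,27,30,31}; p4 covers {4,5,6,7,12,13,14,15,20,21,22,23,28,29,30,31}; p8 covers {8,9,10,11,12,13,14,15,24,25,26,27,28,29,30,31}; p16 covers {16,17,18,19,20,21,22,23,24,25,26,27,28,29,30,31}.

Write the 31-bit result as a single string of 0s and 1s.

Place data at non-parity positions: p1 p2 0 p4 0 1 0 p8 1 0 1 0 1 1 0 p16 1 1 1 0 0 1 1 0 0 1 0 1 0 0 1
p1 (pos 1,3,5,7,9,11,13,15,17,19,21,23,25,27,29,31): XOR of data positions = 0⊕0⊕0⊕1⊕1⊕1⊕0⊕1⊕1⊕0⊕1⊕0⊕0⊕0⊕1 = 1
p2 (pos 2,3,6,7,10,11,14,15,18,19,22,23,26,27,30,31): XOR of data positions = 0⊕1⊕0⊕0⊕1⊕1⊕0⊕1⊕1⊕1⊕1⊕1⊕0⊕0⊕1 = 1
p4 (pos 4,5,6,7,12,13,14,15,20,21,22,23,28,29,30,31): XOR of data positions = 0⊕1⊕0⊕0⊕1⊕1⊕0⊕0⊕0⊕1⊕1⊕1⊕0⊕0⊕1 = 1
p8 (pos 8,9,10,11,12,13,14,15,24,25,26,27,28,29,30,31): XOR of data positions = 1⊕0⊕1⊕0⊕1⊕1⊕0⊕0⊕0⊕1⊕0⊕1⊕0⊕0⊕1 = 1
p16 (pos 16,17,18,19,20,21,22,23,24,25,26,27,28,29,30,31): XOR of data positions = 1⊕1⊕1⊕0⊕0⊕1⊕1⊕0⊕0⊕1⊕0⊕1⊕0⊕0⊕1 = 0
Codeword: 1101010110101100111001100101001

1101010110101100111001100101001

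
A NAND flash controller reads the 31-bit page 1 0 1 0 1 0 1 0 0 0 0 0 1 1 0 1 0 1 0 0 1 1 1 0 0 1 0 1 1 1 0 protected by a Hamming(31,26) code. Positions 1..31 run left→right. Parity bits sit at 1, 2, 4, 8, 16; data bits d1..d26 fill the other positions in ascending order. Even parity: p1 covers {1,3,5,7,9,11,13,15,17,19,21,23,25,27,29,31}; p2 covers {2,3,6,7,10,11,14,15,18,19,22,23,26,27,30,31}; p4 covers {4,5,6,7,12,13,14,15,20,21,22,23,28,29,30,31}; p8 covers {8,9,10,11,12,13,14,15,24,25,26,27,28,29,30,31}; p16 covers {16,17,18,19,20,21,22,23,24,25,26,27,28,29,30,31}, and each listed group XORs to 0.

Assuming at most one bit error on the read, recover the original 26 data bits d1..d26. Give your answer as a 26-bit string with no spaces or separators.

s1 (pos 1,3,5,7,9,11,13,15,17,19,21,23,25,27,29,31): 1⊕1⊕1⊕1⊕0⊕0⊕1⊕0⊕0⊕0⊕1⊕1⊕0⊕0⊕1⊕0 = 0
s2 (pos 2,3,6,7,10,11,14,15,18,19,22,23,26,27,30,31): 0⊕1⊕0⊕1⊕0⊕0⊕1⊕0⊕1⊕0⊕1⊕1⊕1⊕0⊕1⊕0 = 0
s4 (pos 4,5,6,7,12,13,14,15,20,21,22,23,28,29,30,31): 0⊕1⊕0⊕1⊕0⊕1⊕1⊕0⊕0⊕1⊕1⊕1⊕1⊕1⊕1⊕0 = 0
s8 (pos 8,9,10,11,12,13,14,15,24,25,26,27,28,29,30,31): 0⊕0⊕0⊕0⊕0⊕1⊕1⊕0⊕0⊕0⊕1⊕0⊕1⊕1⊕1⊕0 = 0
s16 (pos 16,17,18,19,20,21,22,23,24,25,26,27,28,29,30,31): 1⊕0⊕1⊕0⊕0⊕1⊕1⊕1⊕0⊕0⊕1⊕0⊕1⊕1⊕1⊕0 = 1
Syndrome s16…s1 = 10000 → error at position 16.
Flip position 16: 1010101000001101010011100101110 → 1010101000001100010011100101110
Read data bits from positions 3,5,6,7,9,10,11,12,13,14,15,17,18,19,20,21,22,23,24,25,26,27,28,29,30,31: 11010000110010011100101110

11010000110010011100101110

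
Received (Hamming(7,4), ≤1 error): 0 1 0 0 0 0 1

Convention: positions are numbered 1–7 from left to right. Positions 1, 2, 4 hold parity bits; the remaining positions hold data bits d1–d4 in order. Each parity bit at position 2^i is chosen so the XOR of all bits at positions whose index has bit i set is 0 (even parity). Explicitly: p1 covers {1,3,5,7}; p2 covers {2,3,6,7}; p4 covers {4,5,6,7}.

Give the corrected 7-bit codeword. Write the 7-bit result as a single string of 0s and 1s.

s1 (pos 1,3,5,7): 0⊕0⊕0⊕1 = 1
s2 (pos 2,3,6,7): 1⊕0⊕0⊕1 = 0
s4 (pos 4,5,6,7): 0⊕0⊕0⊕1 = 1
Syndrome s4…s1 = 101 → error at position 5.
Flip position 5: 0100001 → 0100101

0100101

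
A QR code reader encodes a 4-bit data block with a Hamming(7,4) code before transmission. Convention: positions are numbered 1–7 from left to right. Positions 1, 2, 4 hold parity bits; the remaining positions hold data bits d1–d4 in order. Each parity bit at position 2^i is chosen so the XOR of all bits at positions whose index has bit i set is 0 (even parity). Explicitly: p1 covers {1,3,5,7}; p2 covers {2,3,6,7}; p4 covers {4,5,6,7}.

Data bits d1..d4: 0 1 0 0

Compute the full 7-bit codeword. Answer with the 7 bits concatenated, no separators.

Place data at non-parity positions: p1 p2 0 p4 1 0 0
p1 (pos 1,3,5,7): XOR of data positions = 0⊕1⊕0 = 1
p2 (pos 2,3,6,7): XOR of data positions = 0⊕0⊕0 = 0
p4 (pos 4,5,6,7): XOR of data positions = 1⊕0⊕0 = 1
Codeword: 1001100

1001100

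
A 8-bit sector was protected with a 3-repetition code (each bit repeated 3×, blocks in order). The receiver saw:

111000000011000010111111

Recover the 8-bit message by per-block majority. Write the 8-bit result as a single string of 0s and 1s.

Block 1 (111): 3 ones → 1
Block 2 (000): 0 ones → 0
Block 3 (000): 0 ones → 0
Block 4 (011): 2 ones → 1
Block 5 (000): 0 ones → 0
Block 6 (010): 1 one → 0
Block 7 (111): 3 ones → 1
Block 8 (111): 3 ones → 1

10010011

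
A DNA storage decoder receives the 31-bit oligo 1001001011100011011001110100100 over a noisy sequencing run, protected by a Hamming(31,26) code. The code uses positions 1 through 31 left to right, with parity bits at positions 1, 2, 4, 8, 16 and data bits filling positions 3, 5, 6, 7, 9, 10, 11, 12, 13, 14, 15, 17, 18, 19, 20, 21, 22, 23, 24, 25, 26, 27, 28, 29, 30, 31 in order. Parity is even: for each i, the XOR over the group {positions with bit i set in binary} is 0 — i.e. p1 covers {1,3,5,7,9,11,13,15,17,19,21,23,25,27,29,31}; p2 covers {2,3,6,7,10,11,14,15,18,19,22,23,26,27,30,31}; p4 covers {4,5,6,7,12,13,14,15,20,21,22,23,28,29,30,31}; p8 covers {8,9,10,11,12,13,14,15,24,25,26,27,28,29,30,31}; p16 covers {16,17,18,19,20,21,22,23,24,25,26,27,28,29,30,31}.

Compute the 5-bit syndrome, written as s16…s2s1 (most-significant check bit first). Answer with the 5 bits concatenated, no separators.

s1 (pos 1,3,5,7,9,11,13,15,17,19,21,23,25,27,29,31): 1⊕0⊕0⊕1⊕1⊕1⊕0⊕1⊕0⊕1⊕0⊕1⊕0⊕0⊕1⊕0 = 0
s2 (pos 2,3,6,7,10,11,14,15,18,19,22,23,26,27,30,31): 0⊕0⊕0⊕1⊕1⊕1⊕0⊕1⊕1⊕1⊕1⊕1⊕1⊕0⊕0⊕0 = 1
s4 (pos 4,5,6,7,12,13,14,15,20,21,22,23,28,29,30,31): 1⊕0⊕0⊕1⊕0⊕0⊕0⊕1⊕0⊕0⊕1⊕1⊕0⊕1⊕0⊕0 = 0
s8 (pos 8,9,10,11,12,13,14,15,24,25,26,27,28,29,30,31): 0⊕1⊕1⊕1⊕0⊕0⊕0⊕1⊕1⊕0⊕1⊕0⊕0⊕1⊕0⊕0 = 1
s16 (pos 16,17,18,19,20,21,22,23,24,25,26,27,28,29,30,31): 1⊕0⊕1⊕1⊕0⊕0⊕1⊕1⊕1⊕0⊕1⊕0⊕0⊕1⊕0⊕0 = 0
Syndrome s16…s1 = 01010 → error at position 10.

01010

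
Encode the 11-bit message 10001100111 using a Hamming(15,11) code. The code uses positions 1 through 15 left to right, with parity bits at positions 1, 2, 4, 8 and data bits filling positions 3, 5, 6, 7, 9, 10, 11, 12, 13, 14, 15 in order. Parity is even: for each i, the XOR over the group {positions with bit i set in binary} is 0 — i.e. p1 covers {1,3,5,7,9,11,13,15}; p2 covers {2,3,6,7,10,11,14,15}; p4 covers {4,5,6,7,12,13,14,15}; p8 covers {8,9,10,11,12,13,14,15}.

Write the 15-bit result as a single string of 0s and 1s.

001100011100111

Place data at non-parity positions: p1 p2 1 p4 0 0 0 p8 1 1 0 0 1 1 1
p1 (pos 1,3,5,7,9,11,13,15): XOR of data positions = 1⊕0⊕0⊕1⊕0⊕1⊕1 = 0
p2 (pos 2,3,6,7,10,11,14,15): XOR of data positions = 1⊕0⊕0⊕1⊕0⊕1⊕1 = 0
p4 (pos 4,5,6,7,12,13,14,15): XOR of data positions = 0⊕0⊕0⊕0⊕1⊕1⊕1 = 1
p8 (pos 8,9,10,11,12,13,14,15): XOR of data positions = 1⊕1⊕0⊕0⊕1⊕1⊕1 = 1
Codeword: 001100011100111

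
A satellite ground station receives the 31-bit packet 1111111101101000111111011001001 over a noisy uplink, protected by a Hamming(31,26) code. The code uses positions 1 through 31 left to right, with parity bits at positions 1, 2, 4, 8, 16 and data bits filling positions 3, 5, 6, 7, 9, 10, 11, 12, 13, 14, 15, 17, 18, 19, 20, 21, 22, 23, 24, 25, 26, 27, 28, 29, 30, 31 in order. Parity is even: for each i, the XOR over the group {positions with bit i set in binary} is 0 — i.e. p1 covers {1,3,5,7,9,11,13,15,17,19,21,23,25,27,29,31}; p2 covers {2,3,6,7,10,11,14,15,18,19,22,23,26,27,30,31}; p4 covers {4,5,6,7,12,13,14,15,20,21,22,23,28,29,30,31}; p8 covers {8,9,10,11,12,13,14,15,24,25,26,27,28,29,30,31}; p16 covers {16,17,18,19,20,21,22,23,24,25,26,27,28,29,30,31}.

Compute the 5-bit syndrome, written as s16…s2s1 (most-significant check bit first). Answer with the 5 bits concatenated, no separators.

00001

s1 (pos 1,3,5,7,9,11,13,15,17,19,21,23,25,27,29,31): 1⊕1⊕1⊕1⊕0⊕1⊕1⊕0⊕1⊕1⊕1⊕0⊕1⊕0⊕0⊕1 = 1
s2 (pos 2,3,6,7,10,11,14,15,18,19,22,23,26,27,30,31): 1⊕1⊕1⊕1⊕1⊕1⊕0⊕0⊕1⊕1⊕1⊕0⊕0⊕0⊕0⊕1 = 0
s4 (pos 4,5,6,7,12,13,14,15,20,21,22,23,28,29,30,31): 1⊕1⊕1⊕1⊕0⊕1⊕0⊕0⊕1⊕1⊕1⊕0⊕1⊕0⊕0⊕1 = 0
s8 (pos 8,9,10,11,12,13,14,15,24,25,26,27,28,29,30,31): 1⊕0⊕1⊕1⊕0⊕1⊕0⊕0⊕1⊕1⊕0⊕0⊕1⊕0⊕0⊕1 = 0
s16 (pos 16,17,18,19,20,21,22,23,24,25,26,27,28,29,30,31): 0⊕1⊕1⊕1⊕1⊕1⊕1⊕0⊕1⊕1⊕0⊕0⊕1⊕0⊕0⊕1 = 0
Syndrome s16…s1 = 00001 → error at position 1.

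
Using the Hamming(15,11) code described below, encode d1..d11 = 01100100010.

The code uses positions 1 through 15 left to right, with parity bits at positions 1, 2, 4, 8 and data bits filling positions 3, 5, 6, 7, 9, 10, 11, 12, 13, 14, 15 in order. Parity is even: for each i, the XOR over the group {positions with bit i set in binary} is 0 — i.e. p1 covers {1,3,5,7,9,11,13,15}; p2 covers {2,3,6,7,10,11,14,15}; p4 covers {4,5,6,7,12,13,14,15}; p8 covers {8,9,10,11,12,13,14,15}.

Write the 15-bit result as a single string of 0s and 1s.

110111000100010

Place data at non-parity positions: p1 p2 0 p4 1 1 0 p8 0 1 0 0 0 1 0
p1 (pos 1,3,5,7,9,11,13,15): XOR of data positions = 0⊕1⊕0⊕0⊕0⊕0⊕0 = 1
p2 (pos 2,3,6,7,10,11,14,15): XOR of data positions = 0⊕1⊕0⊕1⊕0⊕1⊕0 = 1
p4 (pos 4,5,6,7,12,13,14,15): XOR of data positions = 1⊕1⊕0⊕0⊕0⊕1⊕0 = 1
p8 (pos 8,9,10,11,12,13,14,15): XOR of data positions = 0⊕1⊕0⊕0⊕0⊕1⊕0 = 0
Codeword: 110111000100010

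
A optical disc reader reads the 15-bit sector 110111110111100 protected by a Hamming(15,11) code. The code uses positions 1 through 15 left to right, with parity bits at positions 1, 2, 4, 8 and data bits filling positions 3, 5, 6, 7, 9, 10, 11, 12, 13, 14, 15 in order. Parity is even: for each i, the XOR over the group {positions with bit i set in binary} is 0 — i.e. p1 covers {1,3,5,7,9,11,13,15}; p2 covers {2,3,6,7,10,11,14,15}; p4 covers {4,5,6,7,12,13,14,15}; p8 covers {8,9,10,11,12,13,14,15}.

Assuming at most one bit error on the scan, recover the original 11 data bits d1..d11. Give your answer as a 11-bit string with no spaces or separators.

s1 (pos 1,3,5,7,9,11,13,15): 1⊕0⊕1⊕1⊕0⊕1⊕1⊕0 = 1
s2 (pos 2,3,6,7,10,11,14,15): 1⊕0⊕1⊕1⊕1⊕1⊕0⊕0 = 1
s4 (pos 4,5,6,7,12,13,14,15): 1⊕1⊕1⊕1⊕1⊕1⊕0⊕0 = 0
s8 (pos 8,9,10,11,12,13,14,15): 1⊕0⊕1⊕1⊕1⊕1⊕0⊕0 = 1
Syndrome s8…s1 = 1011 → error at position 11.
Flip position 11: 110111110111100 → 110111110101100
Read data bits from positions 3,5,6,7,9,10,11,12,13,14,15: 01110101100

01110101100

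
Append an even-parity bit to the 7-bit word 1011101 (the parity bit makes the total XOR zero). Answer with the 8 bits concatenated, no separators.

10111011

XOR of the 7 data bits: 1⊕0⊕1⊕1⊕1⊕0⊕1 = 1
Parity bit = 1 (so all 8 bits XOR to 0).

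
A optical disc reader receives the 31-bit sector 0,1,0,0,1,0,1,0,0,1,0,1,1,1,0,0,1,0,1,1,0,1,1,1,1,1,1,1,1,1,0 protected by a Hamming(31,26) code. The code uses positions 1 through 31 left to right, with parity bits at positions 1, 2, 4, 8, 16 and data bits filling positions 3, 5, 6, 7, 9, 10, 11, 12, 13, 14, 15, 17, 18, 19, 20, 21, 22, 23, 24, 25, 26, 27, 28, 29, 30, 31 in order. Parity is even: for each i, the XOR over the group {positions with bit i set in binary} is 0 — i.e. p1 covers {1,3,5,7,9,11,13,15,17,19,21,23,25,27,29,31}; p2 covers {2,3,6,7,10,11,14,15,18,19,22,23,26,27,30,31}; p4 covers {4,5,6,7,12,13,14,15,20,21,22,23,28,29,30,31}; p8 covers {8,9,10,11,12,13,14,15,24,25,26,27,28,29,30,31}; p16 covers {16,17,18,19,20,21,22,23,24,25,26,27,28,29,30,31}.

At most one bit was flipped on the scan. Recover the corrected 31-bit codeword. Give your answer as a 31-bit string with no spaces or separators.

s1 (pos 1,3,5,7,9,11,13,15,17,19,21,23,25,27,29,31): 0⊕0⊕1⊕1⊕0⊕0⊕1⊕0⊕1⊕1⊕0⊕1⊕1⊕1⊕1⊕0 = 1
s2 (pos 2,3,6,7,10,11,14,15,18,19,22,23,26,27,30,31): 1⊕0⊕0⊕1⊕1⊕0⊕1⊕0⊕0⊕1⊕1⊕1⊕1⊕1⊕1⊕0 = 0
s4 (pos 4,5,6,7,12,13,14,15,20,21,22,23,28,29,30,31): 0⊕1⊕0⊕1⊕1⊕1⊕1⊕0⊕1⊕0⊕1⊕1⊕1⊕1⊕1⊕0 = 1
s8 (pos 8,9,10,11,12,13,14,15,24,25,26,27,28,29,30,31): 0⊕0⊕1⊕0⊕1⊕1⊕1⊕0⊕1⊕1⊕1⊕1⊕1⊕1⊕1⊕0 = 1
s16 (pos 16,17,18,19,20,21,22,23,24,25,26,27,28,29,30,31): 0⊕1⊕0⊕1⊕1⊕0⊕1⊕1⊕1⊕1⊕1⊕1⊕1⊕1⊕1⊕0 = 0
Syndrome s16…s1 = 01101 → error at position 13.
Flip position 13: 0100101001011100101101111111110 → 0100101001010100101101111111110

0100101001010100101101111111110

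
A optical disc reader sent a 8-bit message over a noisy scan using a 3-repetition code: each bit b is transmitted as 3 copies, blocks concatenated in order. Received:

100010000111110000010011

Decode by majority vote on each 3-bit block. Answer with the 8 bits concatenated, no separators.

Block 1 (100): 1 one → 0
Block 2 (010): 1 one → 0
Block 3 (000): 0 ones → 0
Block 4 (111): 3 ones → 1
Block 5 (110): 2 ones → 1
Block 6 (000): 0 ones → 0
Block 7 (010): 1 one → 0
Block 8 (011): 2 ones → 1

00011001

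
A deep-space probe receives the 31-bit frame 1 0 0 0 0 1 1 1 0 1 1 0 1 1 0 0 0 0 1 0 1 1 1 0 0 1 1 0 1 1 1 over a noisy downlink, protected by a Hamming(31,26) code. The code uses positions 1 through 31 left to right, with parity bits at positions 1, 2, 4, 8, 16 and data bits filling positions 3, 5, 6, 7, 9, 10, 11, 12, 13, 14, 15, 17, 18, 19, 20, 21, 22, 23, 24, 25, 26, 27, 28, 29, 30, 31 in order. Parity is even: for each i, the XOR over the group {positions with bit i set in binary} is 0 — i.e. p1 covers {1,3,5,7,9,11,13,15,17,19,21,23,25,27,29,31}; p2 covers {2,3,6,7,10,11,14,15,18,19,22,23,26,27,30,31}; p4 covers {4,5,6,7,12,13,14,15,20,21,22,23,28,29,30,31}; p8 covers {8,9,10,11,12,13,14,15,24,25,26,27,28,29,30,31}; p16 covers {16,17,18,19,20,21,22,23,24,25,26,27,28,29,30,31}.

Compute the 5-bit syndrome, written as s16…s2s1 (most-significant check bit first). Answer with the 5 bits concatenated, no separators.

s1 (pos 1,3,5,7,9,11,13,15,17,19,21,23,25,27,29,31): 1⊕0⊕0⊕1⊕0⊕1⊕1⊕0⊕0⊕1⊕1⊕1⊕0⊕1⊕1⊕1 = 0
s2 (pos 2,3,6,7,10,11,14,15,18,19,22,23,26,27,30,31): 0⊕0⊕1⊕1⊕1⊕1⊕1⊕0⊕0⊕1⊕1⊕1⊕1⊕1⊕1⊕1 = 0
s4 (pos 4,5,6,7,12,13,14,15,20,21,22,23,28,29,30,31): 0⊕0⊕1⊕1⊕0⊕1⊕1⊕0⊕0⊕1⊕1⊕1⊕0⊕1⊕1⊕1 = 0
s8 (pos 8,9,10,11,12,13,14,15,24,25,26,27,28,29,30,31): 1⊕0⊕1⊕1⊕0⊕1⊕1⊕0⊕0⊕0⊕1⊕1⊕0⊕1⊕1⊕1 = 0
s16 (pos 16,17,18,19,20,21,22,23,24,25,26,27,28,29,30,31): 0⊕0⊕0⊕1⊕0⊕1⊕1⊕1⊕0⊕0⊕1⊕1⊕0⊕1⊕1⊕1 = 1
Syndrome s16…s1 = 10000 → error at position 16.

10000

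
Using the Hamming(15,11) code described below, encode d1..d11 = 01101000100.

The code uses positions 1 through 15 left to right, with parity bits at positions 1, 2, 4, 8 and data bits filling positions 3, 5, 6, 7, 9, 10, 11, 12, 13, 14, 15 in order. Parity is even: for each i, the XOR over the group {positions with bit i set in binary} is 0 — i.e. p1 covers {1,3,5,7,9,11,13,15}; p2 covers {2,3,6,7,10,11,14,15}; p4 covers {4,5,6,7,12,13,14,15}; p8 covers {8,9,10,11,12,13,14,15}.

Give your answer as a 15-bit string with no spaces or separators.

110111001000100

Place data at non-parity positions: p1 p2 0 p4 1 1 0 p8 1 0 0 0 1 0 0
p1 (pos 1,3,5,7,9,11,13,15): XOR of data positions = 0⊕1⊕0⊕1⊕0⊕1⊕0 = 1
p2 (pos 2,3,6,7,10,11,14,15): XOR of data positions = 0⊕1⊕0⊕0⊕0⊕0⊕0 = 1
p4 (pos 4,5,6,7,12,13,14,15): XOR of data positions = 1⊕1⊕0⊕0⊕1⊕0⊕0 = 1
p8 (pos 8,9,10,11,12,13,14,15): XOR of data positions = 1⊕0⊕0⊕0⊕1⊕0⊕0 = 0
Codeword: 110111001000100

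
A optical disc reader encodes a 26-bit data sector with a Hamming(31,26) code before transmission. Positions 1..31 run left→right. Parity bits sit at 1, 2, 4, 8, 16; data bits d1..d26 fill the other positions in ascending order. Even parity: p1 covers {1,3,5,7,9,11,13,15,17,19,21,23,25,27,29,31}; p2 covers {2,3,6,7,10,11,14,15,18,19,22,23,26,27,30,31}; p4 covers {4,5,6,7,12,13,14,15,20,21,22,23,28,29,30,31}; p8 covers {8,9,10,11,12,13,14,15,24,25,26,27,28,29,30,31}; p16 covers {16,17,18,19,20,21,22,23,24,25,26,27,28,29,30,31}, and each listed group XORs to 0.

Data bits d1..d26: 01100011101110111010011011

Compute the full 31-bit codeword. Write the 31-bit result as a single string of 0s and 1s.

Place data at non-parity positions: p1 p2 0 p4 1 1 0 p8 0 0 1 1 1 0 1 p16 1 1 0 1 1 1 0 1 0 0 1 1 0 1 1
p1 (pos 1,3,5,7,9,11,13,15,17,19,21,23,25,27,29,31): XOR of data positions = 0⊕1⊕0⊕0⊕1⊕1⊕1⊕1⊕0⊕1⊕0⊕0⊕1⊕0⊕1 = 0
p2 (pos 2,3,6,7,10,11,14,15,18,19,22,23,26,27,30,31): XOR of data positions = 0⊕1⊕0⊕0⊕1⊕0⊕1⊕1⊕0⊕1⊕0⊕0⊕1⊕1⊕1 = 0
p4 (pos 4,5,6,7,12,13,14,15,20,21,22,23,28,29,30,31): XOR of data positions = 1⊕1⊕0⊕1⊕1⊕0⊕1⊕1⊕1⊕1⊕0⊕1⊕0⊕1⊕1 = 1
p8 (pos 8,9,10,11,12,13,14,15,24,25,26,27,28,29,30,31): XOR of data positions = 0⊕0⊕1⊕1⊕1⊕0⊕1⊕1⊕0⊕0⊕1⊕1⊕0⊕1⊕1 = 1
p16 (pos 16,17,18,19,20,21,22,23,24,25,26,27,28,29,30,31): XOR of data positions = 1⊕1⊕0⊕1⊕1⊕1⊕0⊕1⊕0⊕0⊕1⊕1⊕0⊕1⊕1 = 0
Codeword: 0001110100111010110111010011011

0001110100111010110111010011011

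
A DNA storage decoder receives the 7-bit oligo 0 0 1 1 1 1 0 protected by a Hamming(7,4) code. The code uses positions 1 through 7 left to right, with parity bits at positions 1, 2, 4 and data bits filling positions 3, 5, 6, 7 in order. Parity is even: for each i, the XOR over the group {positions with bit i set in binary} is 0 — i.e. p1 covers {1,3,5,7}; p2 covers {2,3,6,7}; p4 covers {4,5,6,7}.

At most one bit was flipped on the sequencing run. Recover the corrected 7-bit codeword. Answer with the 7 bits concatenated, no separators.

s1 (pos 1,3,5,7): 0⊕1⊕1⊕0 = 0
s2 (pos 2,3,6,7): 0⊕1⊕1⊕0 = 0
s4 (pos 4,5,6,7): 1⊕1⊕1⊕0 = 1
Syndrome s4…s1 = 100 → error at position 4.
Flip position 4: 0011110 → 0010110

0010110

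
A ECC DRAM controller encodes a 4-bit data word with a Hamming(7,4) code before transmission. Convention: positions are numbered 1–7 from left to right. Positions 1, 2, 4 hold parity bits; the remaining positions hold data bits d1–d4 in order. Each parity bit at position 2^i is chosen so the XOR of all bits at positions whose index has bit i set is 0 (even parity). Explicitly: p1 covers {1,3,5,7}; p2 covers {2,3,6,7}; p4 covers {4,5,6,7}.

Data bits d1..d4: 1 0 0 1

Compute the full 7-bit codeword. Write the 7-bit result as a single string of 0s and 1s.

Place data at non-parity positions: p1 p2 1 p4 0 0 1
p1 (pos 1,3,5,7): XOR of data positions = 1⊕0⊕1 = 0
p2 (pos 2,3,6,7): XOR of data positions = 1⊕0⊕1 = 0
p4 (pos 4,5,6,7): XOR of data positions = 0⊕0⊕1 = 1
Codeword: 0011001

0011001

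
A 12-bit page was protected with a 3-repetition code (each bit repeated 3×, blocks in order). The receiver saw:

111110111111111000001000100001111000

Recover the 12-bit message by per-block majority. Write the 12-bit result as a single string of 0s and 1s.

111110000010

Block 1 (111): 3 ones → 1
Block 2 (110): 2 ones → 1
Block 3 (111): 3 ones → 1
Block 4 (111): 3 ones → 1
Block 5 (111): 3 ones → 1
Block 6 (000): 0 ones → 0
Block 7 (001): 1 one → 0
Block 8 (000): 0 ones → 0
Block 9 (100): 1 one → 0
Block 10 (001): 1 one → 0
Block 11 (111): 3 ones → 1
Block 12 (000): 0 ones → 0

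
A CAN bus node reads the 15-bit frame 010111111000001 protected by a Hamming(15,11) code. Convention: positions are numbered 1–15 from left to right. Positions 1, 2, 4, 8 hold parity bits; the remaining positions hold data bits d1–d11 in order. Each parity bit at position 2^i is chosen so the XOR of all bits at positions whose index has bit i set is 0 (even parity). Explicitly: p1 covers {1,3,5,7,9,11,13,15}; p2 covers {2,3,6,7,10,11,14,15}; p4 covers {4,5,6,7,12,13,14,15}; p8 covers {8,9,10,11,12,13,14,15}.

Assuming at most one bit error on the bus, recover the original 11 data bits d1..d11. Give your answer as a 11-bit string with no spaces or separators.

01111001001

s1 (pos 1,3,5,7,9,11,13,15): 0⊕0⊕1⊕1⊕1⊕0⊕0⊕1 = 0
s2 (pos 2,3,6,7,10,11,14,15): 1⊕0⊕1⊕1⊕0⊕0⊕0⊕1 = 0
s4 (pos 4,5,6,7,12,13,14,15): 1⊕1⊕1⊕1⊕0⊕0⊕0⊕1 = 1
s8 (pos 8,9,10,11,12,13,14,15): 1⊕1⊕0⊕0⊕0⊕0⊕0⊕1 = 1
Syndrome s8…s1 = 1100 → error at position 12.
Flip position 12: 010111111000001 → 010111111001001
Read data bits from positions 3,5,6,7,9,10,11,12,13,14,15: 01111001001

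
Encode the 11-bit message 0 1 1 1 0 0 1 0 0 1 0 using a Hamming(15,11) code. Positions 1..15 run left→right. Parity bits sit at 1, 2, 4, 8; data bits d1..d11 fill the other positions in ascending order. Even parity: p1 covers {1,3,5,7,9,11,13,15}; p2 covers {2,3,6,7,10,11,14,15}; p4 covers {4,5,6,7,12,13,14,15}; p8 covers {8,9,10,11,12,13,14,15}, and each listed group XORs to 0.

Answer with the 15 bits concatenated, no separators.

Place data at non-parity positions: p1 p2 0 p4 1 1 1 p8 0 0 1 0 0 1 0
p1 (pos 1,3,5,7,9,11,13,15): XOR of data positions = 0⊕1⊕1⊕0⊕1⊕0⊕0 = 1
p2 (pos 2,3,6,7,10,11,14,15): XOR of data positions = 0⊕1⊕1⊕0⊕1⊕1⊕0 = 0
p4 (pos 4,5,6,7,12,13,14,15): XOR of data positions = 1⊕1⊕1⊕0⊕0⊕1⊕0 = 0
p8 (pos 8,9,10,11,12,13,14,15): XOR of data positions = 0⊕0⊕1⊕0⊕0⊕1⊕0 = 0
Codeword: 100011100010010

100011100010010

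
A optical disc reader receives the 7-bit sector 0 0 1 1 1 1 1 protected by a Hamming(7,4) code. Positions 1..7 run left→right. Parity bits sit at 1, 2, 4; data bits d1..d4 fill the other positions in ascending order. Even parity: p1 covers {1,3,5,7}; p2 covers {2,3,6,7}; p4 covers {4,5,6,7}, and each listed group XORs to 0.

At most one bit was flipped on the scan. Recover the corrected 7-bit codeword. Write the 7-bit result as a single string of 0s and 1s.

0001111

s1 (pos 1,3,5,7): 0⊕1⊕1⊕1 = 1
s2 (pos 2,3,6,7): 0⊕1⊕1⊕1 = 1
s4 (pos 4,5,6,7): 1⊕1⊕1⊕1 = 0
Syndrome s4…s1 = 011 → error at position 3.
Flip position 3: 0011111 → 0001111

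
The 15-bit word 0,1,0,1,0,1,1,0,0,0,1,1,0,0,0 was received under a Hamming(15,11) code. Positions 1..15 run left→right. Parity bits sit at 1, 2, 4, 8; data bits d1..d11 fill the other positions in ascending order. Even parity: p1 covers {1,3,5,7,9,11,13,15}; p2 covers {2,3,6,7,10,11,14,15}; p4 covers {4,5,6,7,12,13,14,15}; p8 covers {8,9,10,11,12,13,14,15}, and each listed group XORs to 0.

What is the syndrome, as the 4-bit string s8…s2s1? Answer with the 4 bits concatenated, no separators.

s1 (pos 1,3,5,7,9,11,13,15): 0⊕0⊕0⊕1⊕0⊕1⊕0⊕0 = 0
s2 (pos 2,3,6,7,10,11,14,15): 1⊕0⊕1⊕1⊕0⊕1⊕0⊕0 = 0
s4 (pos 4,5,6,7,12,13,14,15): 1⊕0⊕1⊕1⊕1⊕0⊕0⊕0 = 0
s8 (pos 8,9,10,11,12,13,14,15): 0⊕0⊕0⊕1⊕1⊕0⊕0⊕0 = 0
Syndrome s8…s1 = 0000 → no error.

0000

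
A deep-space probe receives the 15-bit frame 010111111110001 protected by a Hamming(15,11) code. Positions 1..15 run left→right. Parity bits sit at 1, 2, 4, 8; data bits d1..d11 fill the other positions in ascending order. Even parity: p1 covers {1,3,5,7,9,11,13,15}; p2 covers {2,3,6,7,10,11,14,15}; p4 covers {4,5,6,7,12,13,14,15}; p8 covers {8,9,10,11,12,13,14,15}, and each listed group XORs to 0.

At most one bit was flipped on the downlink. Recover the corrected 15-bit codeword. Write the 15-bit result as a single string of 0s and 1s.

010111111110101

s1 (pos 1,3,5,7,9,11,13,15): 0⊕0⊕1⊕1⊕1⊕1⊕0⊕1 = 1
s2 (pos 2,3,6,7,10,11,14,15): 1⊕0⊕1⊕1⊕1⊕1⊕0⊕1 = 0
s4 (pos 4,5,6,7,12,13,14,15): 1⊕1⊕1⊕1⊕0⊕0⊕0⊕1 = 1
s8 (pos 8,9,10,11,12,13,14,15): 1⊕1⊕1⊕1⊕0⊕0⊕0⊕1 = 1
Syndrome s8…s1 = 1101 → error at position 13.
Flip position 13: 010111111110001 → 010111111110101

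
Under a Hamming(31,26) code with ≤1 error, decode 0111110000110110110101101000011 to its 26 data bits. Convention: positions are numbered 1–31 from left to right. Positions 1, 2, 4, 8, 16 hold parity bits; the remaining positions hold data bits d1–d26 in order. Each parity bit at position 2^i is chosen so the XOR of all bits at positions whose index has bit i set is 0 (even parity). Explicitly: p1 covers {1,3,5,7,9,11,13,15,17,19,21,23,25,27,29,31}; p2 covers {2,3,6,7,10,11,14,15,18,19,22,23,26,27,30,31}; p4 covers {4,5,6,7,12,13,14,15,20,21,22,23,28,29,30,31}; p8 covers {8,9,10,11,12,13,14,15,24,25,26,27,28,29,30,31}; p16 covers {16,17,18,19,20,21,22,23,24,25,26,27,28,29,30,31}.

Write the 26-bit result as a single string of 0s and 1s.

s1 (pos 1,3,5,7,9,11,13,15,17,19,21,23,25,27,29,31): 0⊕1⊕1⊕0⊕0⊕1⊕0⊕1⊕1⊕0⊕0⊕1⊕1⊕0⊕0⊕1 = 0
s2 (pos 2,3,6,7,10,11,14,15,18,19,22,23,26,27,30,31): 1⊕1⊕1⊕0⊕0⊕1⊕1⊕1⊕1⊕0⊕1⊕1⊕0⊕0⊕1⊕1 = 1
s4 (pos 4,5,6,7,12,13,14,15,20,21,22,23,28,29,30,31): 1⊕1⊕1⊕0⊕1⊕0⊕1⊕1⊕1⊕0⊕1⊕1⊕0⊕0⊕1⊕1 = 1
s8 (pos 8,9,10,11,12,13,14,15,24,25,26,27,28,29,30,31): 0⊕0⊕0⊕1⊕1⊕0⊕1⊕1⊕0⊕1⊕0⊕0⊕0⊕0⊕1⊕1 = 1
s16 (pos 16,17,18,19,20,21,22,23,24,25,26,27,28,29,30,31): 0⊕1⊕1⊕0⊕1⊕0⊕1⊕1⊕0⊕1⊕0⊕0⊕0⊕0⊕1⊕1 = 0
Syndrome s16…s1 = 01110 → error at position 14.
Flip position 14: 0111110000110110110101101000011 → 0111110000110010110101101000011
Read data bits from positions 3,5,6,7,9,10,11,12,13,14,15,17,18,19,20,21,22,23,24,25,26,27,28,29,30,31: 11100011001110101101000011

11100011001110101101000011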